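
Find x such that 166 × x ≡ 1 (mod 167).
166

gcd(166, 167) = 1, so the inverse exists.
Extended Euclidean algorithm on (167, 166):
167 = 1 × 166 + 1  ⟹  1 = (1)·167 + (-1)·166
So (-1)·166 ≡ 1 (mod 167), i.e. 166^(-1) ≡ -1 ≡ 166 (mod 167).
Check: 166 × 166 = 27556 ≡ 1 (mod 167)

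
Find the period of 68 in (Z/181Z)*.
60

181 is prime, so ord(68) divides φ(181) = 180.
Divisors of 180: 1, 2, 3, 4, 5, 6, 9, 10, 12, 15, 18, 20, 30, 36, 45, 60, 90, 180.
Repeated squaring: 68^1 ≡ 68, 68^2 ≡ 99, 68^4 ≡ 27, 68^8 ≡ 5, 68^16 ≡ 25, 68^32 ≡ 82, 68^64 ≡ 27, 68^128 ≡ 5 (mod 181).
Test 68^d mod 181 for each divisor d in increasing order:
68^1 ≡ 68
68^2 ≡ 99
68^3 = 68^2·68^1 ≡ 35
68^4 ≡ 27
68^5 = 68^4·68^1 ≡ 26
68^6 = 68^4·68^2 ≡ 139
68^9 = 68^8·68^1 ≡ 159
68^10 = 68^8·68^2 ≡ 133
68^12 = 68^8·68^4 ≡ 135
68^15 = 68^8·68^4·68^2·68^1 ≡ 19
68^18 = 68^16·68^2 ≡ 122
68^20 = 68^16·68^4 ≡ 132
68^30 = 68^16·68^8·68^4·68^2 ≡ 180
68^36 = 68^32·68^4 ≡ 42
68^45 = 68^32·68^8·68^4·68^1 ≡ 162
68^60 = 68^32·68^16·68^8·68^4 ≡ 1  ← first divisor giving 1
The order is 60.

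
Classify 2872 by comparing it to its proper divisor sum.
deficient

Proper divisors of 2872: sum = 1 + 2 + 4 + 8 + 359 + 718 + 1436 = 2528
Since 2528 < 2872, 2872 is deficient.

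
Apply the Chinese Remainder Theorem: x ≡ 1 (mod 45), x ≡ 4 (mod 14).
46

Using Chinese Remainder Theorem:
M = 45 × 14 = 630
M1 = 14, M2 = 45
y1 = 14^(-1) mod 45 = 29
y2 = 45^(-1) mod 14 = 5
x = (1×14×29 + 4×45×5) mod 630 = 46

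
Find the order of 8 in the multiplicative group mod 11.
10

11 is prime, so ord(8) divides φ(11) = 10.
Divisors of 10: 1, 2, 5, 10.
Repeated squaring: 8^1 ≡ 8, 8^2 ≡ 9, 8^4 ≡ 4, 8^8 ≡ 5 (mod 11).
Test 8^d mod 11 for each divisor d in increasing order:
8^1 ≡ 8
8^2 ≡ 9
8^5 = 8^4·8^1 ≡ 10
8^10 = 8^8·8^2 ≡ 1  ← first divisor giving 1
The order is 10.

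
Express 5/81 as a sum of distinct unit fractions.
1/17 + 1/345 + 1/158355

Greedy algorithm:
5/81: ceiling(81/5) = 17, use 1/17
4/1377: ceiling(1377/4) = 345, use 1/345
1/158355: ceiling(158355/1) = 158355, use 1/158355
Result: 5/81 = 1/17 + 1/345 + 1/158355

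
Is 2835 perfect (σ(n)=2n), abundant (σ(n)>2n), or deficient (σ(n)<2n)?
abundant

Proper divisors of 2835: sum = 1 + 3 + 5 + 7 + 9 + 15 + 21 + 27 + ... + 315 + 405 + 567 + 945 (19 divisors) = 2973
Since 2973 > 2835, 2835 is abundant.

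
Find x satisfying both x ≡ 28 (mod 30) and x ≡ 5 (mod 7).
208

Using Chinese Remainder Theorem:
M = 30 × 7 = 210
M1 = 7, M2 = 30
y1 = 7^(-1) mod 30 = 13
y2 = 30^(-1) mod 7 = 4
x = (28×7×13 + 5×30×4) mod 210 = 208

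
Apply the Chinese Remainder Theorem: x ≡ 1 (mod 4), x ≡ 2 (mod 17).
53

Using Chinese Remainder Theorem:
M = 4 × 17 = 68
M1 = 17, M2 = 4
y1 = 17^(-1) mod 4 = 1
y2 = 4^(-1) mod 17 = 13
x = (1×17×1 + 2×4×13) mod 68 = 53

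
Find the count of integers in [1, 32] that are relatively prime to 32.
16

32 = 2^5
φ(n) = n × ∏(1 - 1/p) for each prime p dividing n
φ(32) = 32 × (1 - 1/2) = 16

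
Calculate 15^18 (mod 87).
9

Repeated squaring. Binary of 18 = 10010.
15^1 ≡ 15 (mod 87); 15^2 ≡ 51 (mod 87); 15^4 ≡ 78 (mod 87); 15^8 ≡ 81 (mod 87); 15^16 ≡ 36 (mod 87)
15^18 = 15^2 × 15^16 ≡ 9 (mod 87)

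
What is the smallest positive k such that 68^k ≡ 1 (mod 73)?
72

73 is prime, so ord(68) divides φ(73) = 72.
Divisors of 72: 1, 2, 3, 4, 6, 8, 9, 12, 18, 24, 36, 72.
Repeated squaring: 68^1 ≡ 68, 68^2 ≡ 25, 68^4 ≡ 41, 68^8 ≡ 2, 68^16 ≡ 4, 68^32 ≡ 16, 68^64 ≡ 37 (mod 73).
Test 68^d mod 73 for each divisor d in increasing order:
68^1 ≡ 68
68^2 ≡ 25
68^3 = 68^2·68^1 ≡ 21
68^4 ≡ 41
68^6 = 68^4·68^2 ≡ 3
68^8 ≡ 2
68^9 = 68^8·68^1 ≡ 63
68^12 = 68^8·68^4 ≡ 9
68^18 = 68^16·68^2 ≡ 27
68^24 = 68^16·68^8 ≡ 8
68^36 = 68^32·68^4 ≡ 72
68^72 = 68^64·68^8 ≡ 1  ← first divisor giving 1
The order is 72.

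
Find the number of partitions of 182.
819876908323

p(n) counts ways to write n as a sum of positive integers (order ignored).
Euler's pentagonal recurrence: p(k) = p(k-1) + p(k-2) - p(k-5) - p(k-7) + p(k-12) + p(k-15) - ... (offsets j(3j∓1)/2, signs ++--, p(0)=1, p(<0)=0).
DP table for k = 0..181: p(0)=1, p(1)=1, p(2)=2, p(3)=3, p(4)=5, p(5)=7, p(6)=11, p(7)=15, p(8)=22, p(9)=30, p(10)=42, p(11)=56, p(12)=77, p(13)=101, p(14)=135, p(15)=176, p(16)=231, p(17)=297, p(18)=385, p(19)=490, p(20)=627, p(21)=792, p(22)=1002, p(23)=1255, p(24)=1575, p(25)=1958, p(26)=2436, p(27)=3010, p(28)=3718, p(29)=4565, p(30)=5604, p(31)=6842, p(32)=8349, p(33)=10143, p(34)=12310, p(35)=14883, p(36)=17977, p(37)=21637, p(38)=26015, p(39)=31185, p(40)=37338, p(41)=44583, p(42)=53174, p(43)=63261, p(44)=75175, p(45)=89134, p(46)=105558, p(47)=124754, p(48)=147273, p(49)=173525, p(50)=204226, p(51)=239943, p(52)=281589, p(53)=329931, p(54)=386155, p(55)=451276, p(56)=526823, p(57)=614154, p(58)=715220, p(59)=831820, p(60)=966467, p(61)=1121505, p(62)=1300156, p(63)=1505499, p(64)=1741630, p(65)=2012558, p(66)=2323520, p(67)=2679689, p(68)=3087735, p(69)=3554345, p(70)=4087968, p(71)=4697205, p(72)=5392783, p(73)=6185689, p(74)=7089500, p(75)=8118264, p(76)=9289091, p(77)=10619863, p(78)=12132164, p(79)=13848650, p(80)=15796476, p(81)=18004327, p(82)=20506255, p(83)=23338469, p(84)=26543660, p(85)=30167357, p(86)=34262962, p(87)=38887673, p(88)=44108109, p(89)=49995925, p(90)=56634173, p(91)=64112359, p(92)=72533807, p(93)=82010177, p(94)=92669720, p(95)=104651419, p(96)=118114304, p(97)=133230930, p(98)=150198136, p(99)=169229875, p(100)=190569292, p(101)=214481126, p(102)=241265379, p(103)=271248950, p(104)=304801365, p(105)=342325709, p(106)=384276336, p(107)=431149389, p(108)=483502844, p(109)=541946240, p(110)=607163746, p(111)=679903203, p(112)=761002156, p(113)=851376628, p(114)=952050665, p(115)=1064144451, p(116)=1188908248, p(117)=1327710076, p(118)=1482074143, p(119)=1653668665, p(120)=1844349560, p(121)=2056148051, p(122)=2291320912, p(123)=2552338241, p(124)=2841940500, p(125)=3163127352, p(126)=3519222692, p(127)=3913864295, p(128)=4351078600, p(129)=4835271870, p(130)=5371315400, p(131)=5964539504, p(132)=6620830889, p(133)=7346629512, p(134)=8149040695, p(135)=9035836076, p(136)=10015581680, p(137)=11097645016, p(138)=12292341831, p(139)=13610949895, p(140)=15065878135, p(141)=16670689208, p(142)=18440293320, p(143)=20390982757, p(144)=22540654445, p(145)=24908858009, p(146)=27517052599, p(147)=30388671978, p(148)=33549419497, p(149)=37027355200, p(150)=40853235313, p(151)=45060624582, p(152)=49686288421, p(153)=54770336324, p(154)=60356673280, p(155)=66493182097, p(156)=73232243759, p(157)=80630964769, p(158)=88751778802, p(159)=97662728555, p(160)=107438159466, p(161)=118159068427, p(162)=129913904637, p(163)=142798995930, p(164)=156919475295, p(165)=172389800255, p(166)=189334822579, p(167)=207890420102, p(168)=228204732751, p(169)=250438925115, p(170)=274768617130, p(171)=301384802048, p(172)=330495499613, p(173)=362326859895, p(174)=397125074750, p(175)=435157697830, p(176)=476715857290, p(177)=522115831195, p(178)=571701605655, p(179)=625846753120, p(180)=684957390936, p(181)=749474411781.
Final step: p(182) = p(181) + p(180) - p(177) - p(175) + p(170) + p(167) - p(160) - p(156) + p(147) + p(142) - p(131) - p(125) + p(112) + p(105) - p(90) - p(82) + p(65) + p(56) - p(37) - p(27) + p(6)
= 749474411781 + 684957390936 - 522115831195 - 435157697830 + 274768617130 + 207890420102 - 107438159466 - 73232243759 + 30388671978 + 18440293320 - 5964539504 - 3163127352 + 761002156 + 342325709 - 56634173 - 20506255 + 2012558 + 526823 - 21637 - 3010 + 11
= 819876908323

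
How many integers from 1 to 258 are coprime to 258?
84

258 = 2 × 3 × 43
φ(n) = n × ∏(1 - 1/p) for each prime p dividing n
φ(258) = 258 × (1 - 1/2) × (1 - 1/3) × (1 - 1/43) = 84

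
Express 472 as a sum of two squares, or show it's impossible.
Not possible

Factorization: 472 = 2^3 × 59
By Fermat: n is sum of two squares iff every prime p ≡ 3 (mod 4) appears to even power.
Prime(s) ≡ 3 (mod 4) with odd exponent: [(59, 1)]
Therefore 472 cannot be expressed as a² + b².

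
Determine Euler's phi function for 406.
168

406 = 2 × 7 × 29
φ(n) = n × ∏(1 - 1/p) for each prime p dividing n
φ(406) = 406 × (1 - 1/2) × (1 - 1/7) × (1 - 1/29) = 168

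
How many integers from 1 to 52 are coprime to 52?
24

52 = 2^2 × 13
φ(n) = n × ∏(1 - 1/p) for each prime p dividing n
φ(52) = 52 × (1 - 1/2) × (1 - 1/13) = 24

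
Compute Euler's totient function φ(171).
108

171 = 3^2 × 19
φ(n) = n × ∏(1 - 1/p) for each prime p dividing n
φ(171) = 171 × (1 - 1/3) × (1 - 1/19) = 108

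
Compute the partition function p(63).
1505499

p(n) counts ways to write n as a sum of positive integers (order ignored).
Euler's pentagonal recurrence: p(k) = p(k-1) + p(k-2) - p(k-5) - p(k-7) + p(k-12) + p(k-15) - ... (offsets j(3j∓1)/2, signs ++--, p(0)=1, p(<0)=0).
DP table for k = 0..62: p(0)=1, p(1)=1, p(2)=2, p(3)=3, p(4)=5, p(5)=7, p(6)=11, p(7)=15, p(8)=22, p(9)=30, p(10)=42, p(11)=56, p(12)=77, p(13)=101, p(14)=135, p(15)=176, p(16)=231, p(17)=297, p(18)=385, p(19)=490, p(20)=627, p(21)=792, p(22)=1002, p(23)=1255, p(24)=1575, p(25)=1958, p(26)=2436, p(27)=3010, p(28)=3718, p(29)=4565, p(30)=5604, p(31)=6842, p(32)=8349, p(33)=10143, p(34)=12310, p(35)=14883, p(36)=17977, p(37)=21637, p(38)=26015, p(39)=31185, p(40)=37338, p(41)=44583, p(42)=53174, p(43)=63261, p(44)=75175, p(45)=89134, p(46)=105558, p(47)=124754, p(48)=147273, p(49)=173525, p(50)=204226, p(51)=239943, p(52)=281589, p(53)=329931, p(54)=386155, p(55)=451276, p(56)=526823, p(57)=614154, p(58)=715220, p(59)=831820, p(60)=966467, p(61)=1121505, p(62)=1300156.
Final step: p(63) = p(62) + p(61) - p(58) - p(56) + p(51) + p(48) - p(41) - p(37) + p(28) + p(23) - p(12) - p(6)
= 1300156 + 1121505 - 715220 - 526823 + 239943 + 147273 - 44583 - 21637 + 3718 + 1255 - 77 - 11
= 1505499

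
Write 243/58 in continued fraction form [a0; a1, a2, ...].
[4; 5, 3, 1, 2]

Euclidean algorithm steps:
243 = 4 × 58 + 11
58 = 5 × 11 + 3
11 = 3 × 3 + 2
3 = 1 × 2 + 1
2 = 2 × 1 + 0
Continued fraction: [4; 5, 3, 1, 2]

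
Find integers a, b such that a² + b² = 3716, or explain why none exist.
40² + 46² (a=40, b=46)

Factorization: 3716 = 2^2 × 929
By Fermat: n is sum of two squares iff every prime p ≡ 3 (mod 4) appears to even power.
All primes ≡ 3 (mod 4) appear to even power.
Search a = 0, 1, 2, … for 3716 - a² a perfect square: first hit at a = 40: 3716 - 1600 = 2116 = 46².
3716 = 40² + 46² = 1600 + 2116 ✓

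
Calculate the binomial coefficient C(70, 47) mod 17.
0

Using Lucas' theorem:
Write n=70 and k=47 in base 17:
n in base 17: [4, 2]
k in base 17: [2, 13]
C(70,47) mod 17 = ∏ C(n_i, k_i) mod 17
Digit binomials (mod 17): C(4,2) = 6; C(2,13) = 0 (k_i > n_i)
Product: 6 × 0 = 0 ≡ 0 (mod 17)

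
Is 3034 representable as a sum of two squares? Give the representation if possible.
3² + 55² (a=3, b=55)

Factorization: 3034 = 2 × 37 × 41
By Fermat: n is sum of two squares iff every prime p ≡ 3 (mod 4) appears to even power.
All primes ≡ 3 (mod 4) appear to even power.
Search a = 0, 1, 2, … for 3034 - a² a perfect square: first hit at a = 3: 3034 - 9 = 3025 = 55².
3034 = 3² + 55² = 9 + 3025 ✓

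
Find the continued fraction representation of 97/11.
[8; 1, 4, 2]

Euclidean algorithm steps:
97 = 8 × 11 + 9
11 = 1 × 9 + 2
9 = 4 × 2 + 1
2 = 2 × 1 + 0
Continued fraction: [8; 1, 4, 2]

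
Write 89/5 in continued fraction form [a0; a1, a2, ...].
[17; 1, 4]

Euclidean algorithm steps:
89 = 17 × 5 + 4
5 = 1 × 4 + 1
4 = 4 × 1 + 0
Continued fraction: [17; 1, 4]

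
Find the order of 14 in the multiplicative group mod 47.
23

47 is prime, so ord(14) divides φ(47) = 46.
Divisors of 46: 1, 2, 23, 46.
Repeated squaring: 14^1 ≡ 14, 14^2 ≡ 8, 14^4 ≡ 17, 14^8 ≡ 7, 14^16 ≡ 2, 14^32 ≡ 4 (mod 47).
Test 14^d mod 47 for each divisor d in increasing order:
14^1 ≡ 14
14^2 ≡ 8
14^23 = 14^16·14^4·14^2·14^1 ≡ 1  ← first divisor giving 1
The order is 23.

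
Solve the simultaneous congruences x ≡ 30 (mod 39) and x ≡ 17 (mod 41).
1083

Using Chinese Remainder Theorem:
M = 39 × 41 = 1599
M1 = 41, M2 = 39
y1 = 41^(-1) mod 39 = 20
y2 = 39^(-1) mod 41 = 20
x = (30×41×20 + 17×39×20) mod 1599 = 1083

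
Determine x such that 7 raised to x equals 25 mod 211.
156

Baby-step giant-step with step n = ⌈√211⌉ = 15.
Baby steps 7^j mod 211 (j:value) for j=0..14: 0:1, 1:7, 2:49, 3:132, 4:80, 5:138, 6:122, 7:10, 8:70, 9:68, 10:54, 11:167, 12:114, 13:165, 14:100.
Giant-step multiplier: 7^(-15) ≡ 7^(210-15) = 7^195 ≡ 63 (mod 211).
Giant steps γ_i = 25·63^i mod 211: γ_0=25, γ_1=98, γ_2=55, γ_3=89, γ_4=121, γ_5=27, γ_6=13, γ_7=186, γ_8=113, γ_9=156, γ_10=122 (in table at j=6).
x = i·n + j = 10·15 + 6 = 156.
Check: 7^156 ≡ 25 (mod 211).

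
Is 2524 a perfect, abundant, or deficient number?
deficient

Proper divisors of 2524: sum = 1 + 2 + 4 + 631 + 1262 = 1900
Since 1900 < 2524, 2524 is deficient.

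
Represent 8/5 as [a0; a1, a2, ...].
[1; 1, 1, 2]

Euclidean algorithm steps:
8 = 1 × 5 + 3
5 = 1 × 3 + 2
3 = 1 × 2 + 1
2 = 2 × 1 + 0
Continued fraction: [1; 1, 1, 2]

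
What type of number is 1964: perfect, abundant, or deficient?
deficient

Proper divisors of 1964: sum = 1 + 2 + 4 + 491 + 982 = 1480
Since 1480 < 1964, 1964 is deficient.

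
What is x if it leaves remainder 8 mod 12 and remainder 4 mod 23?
188

Using Chinese Remainder Theorem:
M = 12 × 23 = 276
M1 = 23, M2 = 12
y1 = 23^(-1) mod 12 = 11
y2 = 12^(-1) mod 23 = 2
x = (8×23×11 + 4×12×2) mod 276 = 188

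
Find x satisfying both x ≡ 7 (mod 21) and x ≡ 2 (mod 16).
322

Using Chinese Remainder Theorem:
M = 21 × 16 = 336
M1 = 16, M2 = 21
y1 = 16^(-1) mod 21 = 4
y2 = 21^(-1) mod 16 = 13
x = (7×16×4 + 2×21×13) mod 336 = 322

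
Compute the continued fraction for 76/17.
[4; 2, 8]

Euclidean algorithm steps:
76 = 4 × 17 + 8
17 = 2 × 8 + 1
8 = 8 × 1 + 0
Continued fraction: [4; 2, 8]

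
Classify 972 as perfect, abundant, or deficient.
abundant

Proper divisors of 972: sum = 1 + 2 + 3 + 4 + 6 + 9 + 12 + 18 + ... + 162 + 243 + 324 + 486 (17 divisors) = 1576
Since 1576 > 972, 972 is abundant.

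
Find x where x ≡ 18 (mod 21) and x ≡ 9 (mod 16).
249

Using Chinese Remainder Theorem:
M = 21 × 16 = 336
M1 = 16, M2 = 21
y1 = 16^(-1) mod 21 = 4
y2 = 21^(-1) mod 16 = 13
x = (18×16×4 + 9×21×13) mod 336 = 249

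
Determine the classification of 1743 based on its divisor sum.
deficient

Proper divisors of 1743: sum = 1 + 3 + 7 + 21 + 83 + 249 + 581 = 945
Since 945 < 1743, 1743 is deficient.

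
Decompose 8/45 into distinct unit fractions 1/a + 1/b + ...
1/6 + 1/90

Greedy algorithm:
8/45: ceiling(45/8) = 6, use 1/6
1/90: ceiling(90/1) = 90, use 1/90
Result: 8/45 = 1/6 + 1/90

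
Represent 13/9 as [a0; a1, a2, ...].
[1; 2, 4]

Euclidean algorithm steps:
13 = 1 × 9 + 4
9 = 2 × 4 + 1
4 = 4 × 1 + 0
Continued fraction: [1; 2, 4]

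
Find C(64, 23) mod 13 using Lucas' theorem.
4

Using Lucas' theorem:
Write n=64 and k=23 in base 13:
n in base 13: [4, 12]
k in base 13: [1, 10]
C(64,23) mod 13 = ∏ C(n_i, k_i) mod 13
Digit binomials (mod 13): C(4,1) = 4; C(12,10) = 66 ≡ 1
Product: 4 × 1 = 4 ≡ 4 (mod 13)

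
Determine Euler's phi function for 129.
84

129 = 3 × 43
φ(n) = n × ∏(1 - 1/p) for each prime p dividing n
φ(129) = 129 × (1 - 1/3) × (1 - 1/43) = 84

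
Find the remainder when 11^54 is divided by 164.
77

Repeated squaring. Binary of 54 = 110110.
11^1 ≡ 11 (mod 164); 11^2 ≡ 121 (mod 164); 11^4 ≡ 45 (mod 164); 11^8 ≡ 57 (mod 164); 11^16 ≡ 133 (mod 164); 11^32 ≡ 141 (mod 164)
11^54 = 11^2 × 11^4 × 11^16 × 11^32 ≡ 77 (mod 164)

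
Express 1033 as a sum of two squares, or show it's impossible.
3² + 32² (a=3, b=32)

Factorization: 1033 = 1033
By Fermat: n is sum of two squares iff every prime p ≡ 3 (mod 4) appears to even power.
All primes ≡ 3 (mod 4) appear to even power.
Search a = 0, 1, 2, … for 1033 - a² a perfect square: first hit at a = 3: 1033 - 9 = 1024 = 32².
1033 = 3² + 32² = 9 + 1024 ✓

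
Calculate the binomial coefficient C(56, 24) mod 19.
17

Using Lucas' theorem:
Write n=56 and k=24 in base 19:
n in base 19: [2, 18]
k in base 19: [1, 5]
C(56,24) mod 19 = ∏ C(n_i, k_i) mod 19
Digit binomials (mod 19): C(2,1) = 2; C(18,5) = 8568 ≡ 18
Product: 2 × 18 = 36 ≡ 17 (mod 19)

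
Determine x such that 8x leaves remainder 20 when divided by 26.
x ≡ 9 (mod 13)

gcd(8, 26) = 2, which divides 20, so solutions exist.
Divide through by 2: 4x ≡ 10 (mod 13).
Find 4^(-1) mod 13 by the extended Euclidean algorithm:
13 = 3 × 4 + 1  ⟹  1 = (1)·13 + (-3)·4
So (-3)·4 ≡ 1 (mod 13), i.e. 4^(-1) ≡ -3 ≡ 10 (mod 13).
x ≡ 10 × 10 = 100 ≡ 9 (mod 13).
Check: 8 × 9 = 72 ≡ 20 (mod 26).
x ≡ 9 (mod 13), giving 2 solutions mod 26.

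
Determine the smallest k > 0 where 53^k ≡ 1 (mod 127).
126

127 is prime, so ord(53) divides φ(127) = 126.
Divisors of 126: 1, 2, 3, 6, 7, 9, 14, 18, 21, 42, 63, 126.
Repeated squaring: 53^1 ≡ 53, 53^2 ≡ 15, 53^4 ≡ 98, 53^8 ≡ 79, 53^16 ≡ 18, 53^32 ≡ 70, 53^64 ≡ 74 (mod 127).
Test 53^d mod 127 for each divisor d in increasing order:
53^1 ≡ 53
53^2 ≡ 15
53^3 = 53^2·53^1 ≡ 33
53^6 = 53^4·53^2 ≡ 73
53^7 = 53^4·53^2·53^1 ≡ 59
53^9 = 53^8·53^1 ≡ 123
53^14 = 53^8·53^4·53^2 ≡ 52
53^18 = 53^16·53^2 ≡ 16
53^21 = 53^16·53^4·53^1 ≡ 20
53^42 = 53^32·53^8·53^2 ≡ 19
53^63 = 53^32·53^16·53^8·53^4·53^2·53^1 ≡ 126
53^126 = 53^64·53^32·53^16·53^8·53^4·53^2 ≡ 1  ← first divisor giving 1
The order is 126.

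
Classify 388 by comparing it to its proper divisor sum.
deficient

Proper divisors of 388: sum = 1 + 2 + 4 + 97 + 194 = 298
Since 298 < 388, 388 is deficient.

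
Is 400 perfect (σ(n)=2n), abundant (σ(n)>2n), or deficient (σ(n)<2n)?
abundant

Proper divisors of 400: sum = 1 + 2 + 4 + 5 + 8 + 10 + 16 + 20 + 25 + 40 + 50 + 80 + 100 + 200 = 561
Since 561 > 400, 400 is abundant.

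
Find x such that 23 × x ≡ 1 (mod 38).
5

gcd(23, 38) = 1, so the inverse exists.
Extended Euclidean algorithm on (38, 23):
38 = 1 × 23 + 15  ⟹  15 = (1)·38 + (-1)·23
23 = 1 × 15 + 8  ⟹  8 = (-1)·38 + (2)·23
15 = 1 × 8 + 7  ⟹  7 = (2)·38 + (-3)·23
8 = 1 × 7 + 1  ⟹  1 = (-3)·38 + (5)·23
So (5)·23 ≡ 1 (mod 38), i.e. 23^(-1) ≡ 5 (mod 38).
Check: 23 × 5 = 115 ≡ 1 (mod 38)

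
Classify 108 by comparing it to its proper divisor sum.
abundant

Proper divisors of 108: sum = 1 + 2 + 3 + 4 + 6 + 9 + 12 + 18 + 27 + 36 + 54 = 172
Since 172 > 108, 108 is abundant.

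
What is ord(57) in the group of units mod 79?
26

79 is prime, so ord(57) divides φ(79) = 78.
Divisors of 78: 1, 2, 3, 6, 13, 26, 39, 78.
Repeated squaring: 57^1 ≡ 57, 57^2 ≡ 10, 57^4 ≡ 21, 57^8 ≡ 46, 57^16 ≡ 62, 57^32 ≡ 52, 57^64 ≡ 18 (mod 79).
Test 57^d mod 79 for each divisor d in increasing order:
57^1 ≡ 57
57^2 ≡ 10
57^3 = 57^2·57^1 ≡ 17
57^6 = 57^4·57^2 ≡ 52
57^13 = 57^8·57^4·57^1 ≡ 78
57^26 = 57^16·57^8·57^2 ≡ 1  ← first divisor giving 1
The order is 26.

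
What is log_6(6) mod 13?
1

Baby-step giant-step with step n = ⌈√13⌉ = 4.
Baby steps 6^j mod 13 (j:value) for j=0..3: 0:1, 1:6, 2:10, 3:8.
h = 6 is already in the table at j=1, so x = 1.
Check: 6^1 ≡ 6 (mod 13).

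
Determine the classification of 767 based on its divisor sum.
deficient

Proper divisors of 767: sum = 1 + 13 + 59 = 73
Since 73 < 767, 767 is deficient.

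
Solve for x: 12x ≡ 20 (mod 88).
x ≡ 9 (mod 22)

gcd(12, 88) = 4, which divides 20, so solutions exist.
Divide through by 4: 3x ≡ 5 (mod 22).
Find 3^(-1) mod 22 by the extended Euclidean algorithm:
22 = 7 × 3 + 1  ⟹  1 = (1)·22 + (-7)·3
So (-7)·3 ≡ 1 (mod 22), i.e. 3^(-1) ≡ -7 ≡ 15 (mod 22).
x ≡ 15 × 5 = 75 ≡ 9 (mod 22).
Check: 12 × 9 = 108 ≡ 20 (mod 88).
x ≡ 9 (mod 22), giving 4 solutions mod 88.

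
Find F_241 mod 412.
21

Matrix identity: Q^n = [[F_(n+1), F_n], [F_n, F_(n-1)]] with Q = [[1,1],[1,0]].
n = 241 = 11110001₂. Square-and-multiply, entries mod 412:
Q^1 = [[1,1],[1,0]]
Q^3 = (Q^1)²·Q = [[3,2],[2,1]]
Q^7 = (Q^3)²·Q = [[21,13],[13,8]]
Q^15 = (Q^7)²·Q = [[163,198],[198,377]]
Q^30 = (Q^15)² = [[265,212],[212,53]]
Q^60 = (Q^30)² = [[221,260],[260,373]]
Q^120 = (Q^60)² = [[257,352],[352,317]]
Q^241 = (Q^120)²·Q = [[189,21],[21,168]]
F_241 mod 412 = Q^241[0][1] = 21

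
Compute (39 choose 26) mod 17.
0

Using Lucas' theorem:
Write n=39 and k=26 in base 17:
n in base 17: [2, 5]
k in base 17: [1, 9]
C(39,26) mod 17 = ∏ C(n_i, k_i) mod 17
Digit binomials (mod 17): C(2,1) = 2; C(5,9) = 0 (k_i > n_i)
Product: 2 × 0 = 0 ≡ 0 (mod 17)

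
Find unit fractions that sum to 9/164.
1/19 + 1/446 + 1/231623 + 1/160947410764

Greedy algorithm:
9/164: ceiling(164/9) = 19, use 1/19
7/3116: ceiling(3116/7) = 446, use 1/446
3/694868: ceiling(694868/3) = 231623, use 1/231623
1/160947410764: ceiling(160947410764/1) = 160947410764, use 1/160947410764
Result: 9/164 = 1/19 + 1/446 + 1/231623 + 1/160947410764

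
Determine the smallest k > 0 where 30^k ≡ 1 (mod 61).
60

61 is prime, so ord(30) divides φ(61) = 60.
Divisors of 60: 1, 2, 3, 4, 5, 6, 10, 12, 15, 20, 30, 60.
Repeated squaring: 30^1 ≡ 30, 30^2 ≡ 46, 30^4 ≡ 42, 30^8 ≡ 56, 30^16 ≡ 25, 30^32 ≡ 15 (mod 61).
Test 30^d mod 61 for each divisor d in increasing order:
30^1 ≡ 30
30^2 ≡ 46
30^3 = 30^2·30^1 ≡ 38
30^4 ≡ 42
30^5 = 30^4·30^1 ≡ 40
30^6 = 30^4·30^2 ≡ 41
30^10 = 30^8·30^2 ≡ 14
30^12 = 30^8·30^4 ≡ 34
30^15 = 30^8·30^4·30^2·30^1 ≡ 11
30^20 = 30^16·30^4 ≡ 13
30^30 = 30^16·30^8·30^4·30^2 ≡ 60
30^60 = 30^32·30^16·30^8·30^4 ≡ 1  ← first divisor giving 1
The order is 60.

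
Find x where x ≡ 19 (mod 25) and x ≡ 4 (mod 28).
144

Using Chinese Remainder Theorem:
M = 25 × 28 = 700
M1 = 28, M2 = 25
y1 = 28^(-1) mod 25 = 17
y2 = 25^(-1) mod 28 = 9
x = (19×28×17 + 4×25×9) mod 700 = 144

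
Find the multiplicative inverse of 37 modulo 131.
85

gcd(37, 131) = 1, so the inverse exists.
Extended Euclidean algorithm on (131, 37):
131 = 3 × 37 + 20  ⟹  20 = (1)·131 + (-3)·37
37 = 1 × 20 + 17  ⟹  17 = (-1)·131 + (4)·37
20 = 1 × 17 + 3  ⟹  3 = (2)·131 + (-7)·37
17 = 5 × 3 + 2  ⟹  2 = (-11)·131 + (39)·37
3 = 1 × 2 + 1  ⟹  1 = (13)·131 + (-46)·37
So (-46)·37 ≡ 1 (mod 131), i.e. 37^(-1) ≡ -46 ≡ 85 (mod 131).
Check: 37 × 85 = 3145 ≡ 1 (mod 131)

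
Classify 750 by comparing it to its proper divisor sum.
abundant

Proper divisors of 750: sum = 1 + 2 + 3 + 5 + 6 + 10 + 15 + 25 + 30 + 50 + 75 + 125 + 150 + 250 + 375 = 1122
Since 1122 > 750, 750 is abundant.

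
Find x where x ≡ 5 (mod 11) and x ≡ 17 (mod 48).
401

Using Chinese Remainder Theorem:
M = 11 × 48 = 528
M1 = 48, M2 = 11
y1 = 48^(-1) mod 11 = 3
y2 = 11^(-1) mod 48 = 35
x = (5×48×3 + 17×11×35) mod 528 = 401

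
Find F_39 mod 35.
6

Matrix identity: Q^n = [[F_(n+1), F_n], [F_n, F_(n-1)]] with Q = [[1,1],[1,0]].
n = 39 = 100111₂. Square-and-multiply, entries mod 35:
Q^1 = [[1,1],[1,0]]
Q^2 = (Q^1)² = [[2,1],[1,1]]
Q^4 = (Q^2)² = [[5,3],[3,2]]
Q^9 = (Q^4)²·Q = [[20,34],[34,21]]
Q^19 = (Q^9)²·Q = [[10,16],[16,29]]
Q^39 = (Q^19)²·Q = [[0,6],[6,29]]
F_39 mod 35 = Q^39[0][1] = 6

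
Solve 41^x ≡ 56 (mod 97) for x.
49

Baby-step giant-step with step n = ⌈√97⌉ = 10.
Baby steps 41^j mod 97 (j:value) for j=0..9: 0:1, 1:41, 2:32, 3:51, 4:54, 5:80, 6:79, 7:38, 8:6, 9:52.
Giant-step multiplier: 41^(-10) ≡ 41^(96-10) = 41^86 ≡ 48 (mod 97).
Giant steps γ_i = 56·48^i mod 97: γ_0=56, γ_1=69, γ_2=14, γ_3=90, γ_4=52 (in table at j=9).
x = i·n + j = 4·10 + 9 = 49.
Check: 41^49 ≡ 56 (mod 97).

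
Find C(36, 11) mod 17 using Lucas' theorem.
0

Using Lucas' theorem:
Write n=36 and k=11 in base 17:
n in base 17: [2, 2]
k in base 17: [0, 11]
C(36,11) mod 17 = ∏ C(n_i, k_i) mod 17
Digit binomials (mod 17): C(2,0) = 1; C(2,11) = 0 (k_i > n_i)
Product: 1 × 0 = 0 ≡ 0 (mod 17)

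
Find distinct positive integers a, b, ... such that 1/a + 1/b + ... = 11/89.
1/9 + 1/81 + 1/7209

Greedy algorithm:
11/89: ceiling(89/11) = 9, use 1/9
10/801: ceiling(801/10) = 81, use 1/81
1/7209: ceiling(7209/1) = 7209, use 1/7209
Result: 11/89 = 1/9 + 1/81 + 1/7209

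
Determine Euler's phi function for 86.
42

86 = 2 × 43
φ(n) = n × ∏(1 - 1/p) for each prime p dividing n
φ(86) = 86 × (1 - 1/2) × (1 - 1/43) = 42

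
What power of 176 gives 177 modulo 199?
52

Baby-step giant-step with step n = ⌈√199⌉ = 15.
Baby steps 176^j mod 199 (j:value) for j=0..14: 0:1, 1:176, 2:131, 3:171, 4:47, 5:113, 6:187, 7:77, 8:20, 9:137, 10:33, 11:37, 12:144, 13:71, 14:158.
Giant-step multiplier: 176^(-15) ≡ 176^(198-15) = 176^183 ≡ 88 (mod 199).
Giant steps γ_i = 177·88^i mod 199: γ_0=177, γ_1=54, γ_2=175, γ_3=77 (in table at j=7).
x = i·n + j = 3·15 + 7 = 52.
Check: 176^52 ≡ 177 (mod 199).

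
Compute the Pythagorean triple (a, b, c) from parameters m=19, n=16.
(105, 608, 617)

Euclid's formula: a = m² - n², b = 2mn, c = m² + n²
m = 19, n = 16
a = 19² - 16² = 361 - 256 = 105
b = 2 × 19 × 16 = 608
c = 19² + 16² = 361 + 256 = 617
Verification: 105² + 608² = 11025 + 369664 = 380689 = 617² ✓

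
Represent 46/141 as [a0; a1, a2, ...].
[0; 3, 15, 3]

Euclidean algorithm steps:
46 = 0 × 141 + 46
141 = 3 × 46 + 3
46 = 15 × 3 + 1
3 = 3 × 1 + 0
Continued fraction: [0; 3, 15, 3]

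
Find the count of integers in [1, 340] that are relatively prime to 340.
128

340 = 2^2 × 5 × 17
φ(n) = n × ∏(1 - 1/p) for each prime p dividing n
φ(340) = 340 × (1 - 1/2) × (1 - 1/5) × (1 - 1/17) = 128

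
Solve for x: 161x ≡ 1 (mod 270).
161

gcd(161, 270) = 1, so the inverse exists.
Extended Euclidean algorithm on (270, 161):
270 = 1 × 161 + 109  ⟹  109 = (1)·270 + (-1)·161
161 = 1 × 109 + 52  ⟹  52 = (-1)·270 + (2)·161
109 = 2 × 52 + 5  ⟹  5 = (3)·270 + (-5)·161
52 = 10 × 5 + 2  ⟹  2 = (-31)·270 + (52)·161
5 = 2 × 2 + 1  ⟹  1 = (65)·270 + (-109)·161
So (-109)·161 ≡ 1 (mod 270), i.e. 161^(-1) ≡ -109 ≡ 161 (mod 270).
Check: 161 × 161 = 25921 ≡ 1 (mod 270)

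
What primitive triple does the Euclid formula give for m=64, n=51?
(1495, 6528, 6697)

Euclid's formula: a = m² - n², b = 2mn, c = m² + n²
m = 64, n = 51
a = 64² - 51² = 4096 - 2601 = 1495
b = 2 × 64 × 51 = 6528
c = 64² + 51² = 4096 + 2601 = 6697
Verification: 1495² + 6528² = 2235025 + 42614784 = 44849809 = 6697² ✓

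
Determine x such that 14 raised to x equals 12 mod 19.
15

Baby-step giant-step with step n = ⌈√19⌉ = 5.
Baby steps 14^j mod 19 (j:value) for j=0..4: 0:1, 1:14, 2:6, 3:8, 4:17.
Giant-step multiplier: 14^(-5) ≡ 14^(18-5) = 14^13 ≡ 2 (mod 19).
Giant steps γ_i = 12·2^i mod 19: γ_0=12, γ_1=5, γ_2=10, γ_3=1 (in table at j=0).
x = i·n + j = 3·5 + 0 = 15.
Check: 14^15 ≡ 12 (mod 19).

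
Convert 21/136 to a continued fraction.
[0; 6, 2, 10]

Euclidean algorithm steps:
21 = 0 × 136 + 21
136 = 6 × 21 + 10
21 = 2 × 10 + 1
10 = 10 × 1 + 0
Continued fraction: [0; 6, 2, 10]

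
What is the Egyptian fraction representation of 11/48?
1/5 + 1/35 + 1/1680

Greedy algorithm:
11/48: ceiling(48/11) = 5, use 1/5
7/240: ceiling(240/7) = 35, use 1/35
1/1680: ceiling(1680/1) = 1680, use 1/1680
Result: 11/48 = 1/5 + 1/35 + 1/1680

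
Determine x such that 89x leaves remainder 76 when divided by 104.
x ≡ 92 (mod 104)

gcd(89, 104) = 1, which divides 76, so solutions exist.
Find 89^(-1) mod 104 by the extended Euclidean algorithm:
104 = 1 × 89 + 15  ⟹  15 = (1)·104 + (-1)·89
89 = 5 × 15 + 14  ⟹  14 = (-5)·104 + (6)·89
15 = 1 × 14 + 1  ⟹  1 = (6)·104 + (-7)·89
So (-7)·89 ≡ 1 (mod 104), i.e. 89^(-1) ≡ -7 ≡ 97 (mod 104).
x ≡ 97 × 76 = 7372 ≡ 92 (mod 104).
Check: 89 × 92 = 8188 ≡ 76 (mod 104).
Unique solution: x ≡ 92 (mod 104)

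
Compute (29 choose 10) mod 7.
0

Using Lucas' theorem:
Write n=29 and k=10 in base 7:
n in base 7: [4, 1]
k in base 7: [1, 3]
C(29,10) mod 7 = ∏ C(n_i, k_i) mod 7
Digit binomials (mod 7): C(4,1) = 4; C(1,3) = 0 (k_i > n_i)
Product: 4 × 0 = 0 ≡ 0 (mod 7)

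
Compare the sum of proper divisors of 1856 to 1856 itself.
abundant

Proper divisors of 1856: sum = 1 + 2 + 4 + 8 + 16 + 29 + 32 + 58 + 64 + 116 + 232 + 464 + 928 = 1954
Since 1954 > 1856, 1856 is abundant.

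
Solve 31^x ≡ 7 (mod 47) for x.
26

Baby-step giant-step with step n = ⌈√47⌉ = 7.
Baby steps 31^j mod 47 (j:value) for j=0..6: 0:1, 1:31, 2:21, 3:40, 4:18, 5:41, 6:2.
Giant-step multiplier: 31^(-7) ≡ 31^(46-7) = 31^39 ≡ 22 (mod 47).
Giant steps γ_i = 7·22^i mod 47: γ_0=7, γ_1=13, γ_2=4, γ_3=41 (in table at j=5).
x = i·n + j = 3·7 + 5 = 26.
Check: 31^26 ≡ 7 (mod 47).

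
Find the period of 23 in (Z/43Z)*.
21

43 is prime, so ord(23) divides φ(43) = 42.
Divisors of 42: 1, 2, 3, 6, 7, 14, 21, 42.
Repeated squaring: 23^1 ≡ 23, 23^2 ≡ 13, 23^4 ≡ 40, 23^8 ≡ 9, 23^16 ≡ 38, 23^32 ≡ 25 (mod 43).
Test 23^d mod 43 for each divisor d in increasing order:
23^1 ≡ 23
23^2 ≡ 13
23^3 = 23^2·23^1 ≡ 41
23^6 = 23^4·23^2 ≡ 4
23^7 = 23^4·23^2·23^1 ≡ 6
23^14 = 23^8·23^4·23^2 ≡ 36
23^21 = 23^16·23^4·23^1 ≡ 1  ← first divisor giving 1
The order is 21.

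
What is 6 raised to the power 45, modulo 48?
0

Repeated squaring. Binary of 45 = 101101.
6^1 ≡ 6 (mod 48); 6^2 ≡ 36 (mod 48); 6^4 ≡ 0 (mod 48); 6^8 ≡ 0 (mod 48); 6^16 ≡ 0 (mod 48); 6^32 ≡ 0 (mod 48)
6^45 = 6^1 × 6^4 × 6^8 × 6^32 ≡ 0 (mod 48)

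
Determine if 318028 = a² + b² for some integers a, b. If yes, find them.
Not possible

Factorization: 318028 = 2^2 × 43^3
By Fermat: n is sum of two squares iff every prime p ≡ 3 (mod 4) appears to even power.
Prime(s) ≡ 3 (mod 4) with odd exponent: [(43, 3)]
Therefore 318028 cannot be expressed as a² + b².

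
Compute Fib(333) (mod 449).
398

Matrix identity: Q^n = [[F_(n+1), F_n], [F_n, F_(n-1)]] with Q = [[1,1],[1,0]].
n = 333 = 101001101₂. Square-and-multiply, entries mod 449:
Q^1 = [[1,1],[1,0]]
Q^2 = (Q^1)² = [[2,1],[1,1]]
Q^5 = (Q^2)²·Q = [[8,5],[5,3]]
Q^10 = (Q^5)² = [[89,55],[55,34]]
Q^20 = (Q^10)² = [[170,30],[30,140]]
Q^41 = (Q^20)²·Q = [[37,166],[166,320]]
Q^83 = (Q^41)²·Q = [[183,189],[189,443]]
Q^166 = (Q^83)² = [[64,227],[227,286]]
Q^333 = (Q^166)²·Q = [[375,398],[398,426]]
F_333 mod 449 = Q^333[0][1] = 398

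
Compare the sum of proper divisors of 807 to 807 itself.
deficient

Proper divisors of 807: sum = 1 + 3 + 269 = 273
Since 273 < 807, 807 is deficient.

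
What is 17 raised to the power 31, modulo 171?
35

Repeated squaring. Binary of 31 = 11111.
17^1 ≡ 17 (mod 171); 17^2 ≡ 118 (mod 171); 17^4 ≡ 73 (mod 171); 17^8 ≡ 28 (mod 171); 17^16 ≡ 100 (mod 171)
17^31 = 17^1 × 17^2 × 17^4 × 17^8 × 17^16 ≡ 35 (mod 171)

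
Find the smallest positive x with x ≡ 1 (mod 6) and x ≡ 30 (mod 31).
61

Using Chinese Remainder Theorem:
M = 6 × 31 = 186
M1 = 31, M2 = 6
y1 = 31^(-1) mod 6 = 1
y2 = 6^(-1) mod 31 = 26
x = (1×31×1 + 30×6×26) mod 186 = 61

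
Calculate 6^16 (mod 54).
0

Repeated squaring. Binary of 16 = 10000.
6^1 ≡ 6 (mod 54); 6^2 ≡ 36 (mod 54); 6^4 ≡ 0 (mod 54); 6^8 ≡ 0 (mod 54); 6^16 ≡ 0 (mod 54)
6^16 = 6^16 ≡ 0 (mod 54)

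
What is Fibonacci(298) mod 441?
307

Matrix identity: Q^n = [[F_(n+1), F_n], [F_n, F_(n-1)]] with Q = [[1,1],[1,0]].
n = 298 = 100101010₂. Square-and-multiply, entries mod 441:
Q^1 = [[1,1],[1,0]]
Q^2 = (Q^1)² = [[2,1],[1,1]]
Q^4 = (Q^2)² = [[5,3],[3,2]]
Q^9 = (Q^4)²·Q = [[55,34],[34,21]]
Q^18 = (Q^9)² = [[212,379],[379,274]]
Q^37 = (Q^18)²·Q = [[134,278],[278,297]]
Q^74 = (Q^37)² = [[425,307],[307,118]]
Q^149 = (Q^74)²·Q = [[134,131],[131,3]]
Q^298 = (Q^149)² = [[278,307],[307,412]]
F_298 mod 441 = Q^298[0][1] = 307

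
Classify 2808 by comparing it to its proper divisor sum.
abundant

Proper divisors of 2808: sum = 1 + 2 + 3 + 4 + 6 + 8 + 9 + 12 + ... + 468 + 702 + 936 + 1404 (31 divisors) = 5592
Since 5592 > 2808, 2808 is abundant.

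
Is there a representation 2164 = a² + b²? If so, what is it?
20² + 42² (a=20, b=42)

Factorization: 2164 = 2^2 × 541
By Fermat: n is sum of two squares iff every prime p ≡ 3 (mod 4) appears to even power.
All primes ≡ 3 (mod 4) appear to even power.
Search a = 0, 1, 2, … for 2164 - a² a perfect square: first hit at a = 20: 2164 - 400 = 1764 = 42².
2164 = 20² + 42² = 400 + 1764 ✓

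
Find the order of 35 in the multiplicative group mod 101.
100

101 is prime, so ord(35) divides φ(101) = 100.
Divisors of 100: 1, 2, 4, 5, 10, 20, 25, 50, 100.
Repeated squaring: 35^1 ≡ 35, 35^2 ≡ 13, 35^4 ≡ 68, 35^8 ≡ 79, 35^16 ≡ 80, 35^32 ≡ 37, 35^64 ≡ 56 (mod 101).
Test 35^d mod 101 for each divisor d in increasing order:
35^1 ≡ 35
35^2 ≡ 13
35^4 ≡ 68
35^5 = 35^4·35^1 ≡ 57
35^10 = 35^8·35^2 ≡ 17
35^20 = 35^16·35^4 ≡ 87
35^25 = 35^16·35^8·35^1 ≡ 10
35^50 = 35^32·35^16·35^2 ≡ 100
35^100 = 35^64·35^32·35^4 ≡ 1  ← first divisor giving 1
The order is 100.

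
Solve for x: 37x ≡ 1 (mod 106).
43

gcd(37, 106) = 1, so the inverse exists.
Extended Euclidean algorithm on (106, 37):
106 = 2 × 37 + 32  ⟹  32 = (1)·106 + (-2)·37
37 = 1 × 32 + 5  ⟹  5 = (-1)·106 + (3)·37
32 = 6 × 5 + 2  ⟹  2 = (7)·106 + (-20)·37
5 = 2 × 2 + 1  ⟹  1 = (-15)·106 + (43)·37
So (43)·37 ≡ 1 (mod 106), i.e. 37^(-1) ≡ 43 (mod 106).
Check: 37 × 43 = 1591 ≡ 1 (mod 106)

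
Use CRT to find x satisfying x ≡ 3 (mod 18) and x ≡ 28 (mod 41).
561

Using Chinese Remainder Theorem:
M = 18 × 41 = 738
M1 = 41, M2 = 18
y1 = 41^(-1) mod 18 = 11
y2 = 18^(-1) mod 41 = 16
x = (3×41×11 + 28×18×16) mod 738 = 561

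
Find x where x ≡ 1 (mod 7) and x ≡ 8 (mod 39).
8

Using Chinese Remainder Theorem:
M = 7 × 39 = 273
M1 = 39, M2 = 7
y1 = 39^(-1) mod 7 = 2
y2 = 7^(-1) mod 39 = 28
x = (1×39×2 + 8×7×28) mod 273 = 8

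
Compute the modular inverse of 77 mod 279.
29

gcd(77, 279) = 1, so the inverse exists.
Extended Euclidean algorithm on (279, 77):
279 = 3 × 77 + 48  ⟹  48 = (1)·279 + (-3)·77
77 = 1 × 48 + 29  ⟹  29 = (-1)·279 + (4)·77
48 = 1 × 29 + 19  ⟹  19 = (2)·279 + (-7)·77
29 = 1 × 19 + 10  ⟹  10 = (-3)·279 + (11)·77
19 = 1 × 10 + 9  ⟹  9 = (5)·279 + (-18)·77
10 = 1 × 9 + 1  ⟹  1 = (-8)·279 + (29)·77
So (29)·77 ≡ 1 (mod 279), i.e. 77^(-1) ≡ 29 (mod 279).
Check: 77 × 29 = 2233 ≡ 1 (mod 279)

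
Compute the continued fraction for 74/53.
[1; 2, 1, 1, 10]

Euclidean algorithm steps:
74 = 1 × 53 + 21
53 = 2 × 21 + 11
21 = 1 × 11 + 10
11 = 1 × 10 + 1
10 = 10 × 1 + 0
Continued fraction: [1; 2, 1, 1, 10]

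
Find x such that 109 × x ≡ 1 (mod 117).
73

gcd(109, 117) = 1, so the inverse exists.
Extended Euclidean algorithm on (117, 109):
117 = 1 × 109 + 8  ⟹  8 = (1)·117 + (-1)·109
109 = 13 × 8 + 5  ⟹  5 = (-13)·117 + (14)·109
8 = 1 × 5 + 3  ⟹  3 = (14)·117 + (-15)·109
5 = 1 × 3 + 2  ⟹  2 = (-27)·117 + (29)·109
3 = 1 × 2 + 1  ⟹  1 = (41)·117 + (-44)·109
So (-44)·109 ≡ 1 (mod 117), i.e. 109^(-1) ≡ -44 ≡ 73 (mod 117).
Check: 109 × 73 = 7957 ≡ 1 (mod 117)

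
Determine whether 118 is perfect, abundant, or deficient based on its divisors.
deficient

Proper divisors of 118: sum = 1 + 2 + 59 = 62
Since 62 < 118, 118 is deficient.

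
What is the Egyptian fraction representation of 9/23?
1/3 + 1/18 + 1/414

Greedy algorithm:
9/23: ceiling(23/9) = 3, use 1/3
4/69: ceiling(69/4) = 18, use 1/18
1/414: ceiling(414/1) = 414, use 1/414
Result: 9/23 = 1/3 + 1/18 + 1/414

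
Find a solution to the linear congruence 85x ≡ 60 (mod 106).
x ≡ 88 (mod 106)

gcd(85, 106) = 1, which divides 60, so solutions exist.
Find 85^(-1) mod 106 by the extended Euclidean algorithm:
106 = 1 × 85 + 21  ⟹  21 = (1)·106 + (-1)·85
85 = 4 × 21 + 1  ⟹  1 = (-4)·106 + (5)·85
So (5)·85 ≡ 1 (mod 106), i.e. 85^(-1) ≡ 5 (mod 106).
x ≡ 5 × 60 = 300 ≡ 88 (mod 106).
Check: 85 × 88 = 7480 ≡ 60 (mod 106).
Unique solution: x ≡ 88 (mod 106)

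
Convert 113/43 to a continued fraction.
[2; 1, 1, 1, 2, 5]

Euclidean algorithm steps:
113 = 2 × 43 + 27
43 = 1 × 27 + 16
27 = 1 × 16 + 11
16 = 1 × 11 + 5
11 = 2 × 5 + 1
5 = 5 × 1 + 0
Continued fraction: [2; 1, 1, 1, 2, 5]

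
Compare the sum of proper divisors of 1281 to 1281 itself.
deficient

Proper divisors of 1281: sum = 1 + 3 + 7 + 21 + 61 + 183 + 427 = 703
Since 703 < 1281, 1281 is deficient.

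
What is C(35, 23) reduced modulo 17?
0

Using Lucas' theorem:
Write n=35 and k=23 in base 17:
n in base 17: [2, 1]
k in base 17: [1, 6]
C(35,23) mod 17 = ∏ C(n_i, k_i) mod 17
Digit binomials (mod 17): C(2,1) = 2; C(1,6) = 0 (k_i > n_i)
Product: 2 × 0 = 0 ≡ 0 (mod 17)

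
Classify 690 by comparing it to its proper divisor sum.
abundant

Proper divisors of 690: sum = 1 + 2 + 3 + 5 + 6 + 10 + 15 + 23 + 30 + 46 + 69 + 115 + 138 + 230 + 345 = 1038
Since 1038 > 690, 690 is abundant.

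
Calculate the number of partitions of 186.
1171432692373

p(n) counts ways to write n as a sum of positive integers (order ignored).
Euler's pentagonal recurrence: p(k) = p(k-1) + p(k-2) - p(k-5) - p(k-7) + p(k-12) + p(k-15) - ... (offsets j(3j∓1)/2, signs ++--, p(0)=1, p(<0)=0).
DP table for k = 0..185: p(0)=1, p(1)=1, p(2)=2, p(3)=3, p(4)=5, p(5)=7, p(6)=11, p(7)=15, p(8)=22, p(9)=30, p(10)=42, p(11)=56, p(12)=77, p(13)=101, p(14)=135, p(15)=176, p(16)=231, p(17)=297, p(18)=385, p(19)=490, p(20)=627, p(21)=792, p(22)=1002, p(23)=1255, p(24)=1575, p(25)=1958, p(26)=2436, p(27)=3010, p(28)=3718, p(29)=4565, p(30)=5604, p(31)=6842, p(32)=8349, p(33)=10143, p(34)=12310, p(35)=14883, p(36)=17977, p(37)=21637, p(38)=26015, p(39)=31185, p(40)=37338, p(41)=44583, p(42)=53174, p(43)=63261, p(44)=75175, p(45)=89134, p(46)=105558, p(47)=124754, p(48)=147273, p(49)=173525, p(50)=204226, p(51)=239943, p(52)=281589, p(53)=329931, p(54)=386155, p(55)=451276, p(56)=526823, p(57)=614154, p(58)=715220, p(59)=831820, p(60)=966467, p(61)=1121505, p(62)=1300156, p(63)=1505499, p(64)=1741630, p(65)=2012558, p(66)=2323520, p(67)=2679689, p(68)=3087735, p(69)=3554345, p(70)=4087968, p(71)=4697205, p(72)=5392783, p(73)=6185689, p(74)=7089500, p(75)=8118264, p(76)=9289091, p(77)=10619863, p(78)=12132164, p(79)=13848650, p(80)=15796476, p(81)=18004327, p(82)=20506255, p(83)=23338469, p(84)=26543660, p(85)=30167357, p(86)=34262962, p(87)=38887673, p(88)=44108109, p(89)=49995925, p(90)=56634173, p(91)=64112359, p(92)=72533807, p(93)=82010177, p(94)=92669720, p(95)=104651419, p(96)=118114304, p(97)=133230930, p(98)=150198136, p(99)=169229875, p(100)=190569292, p(101)=214481126, p(102)=241265379, p(103)=271248950, p(104)=304801365, p(105)=342325709, p(106)=384276336, p(107)=431149389, p(108)=483502844, p(109)=541946240, p(110)=607163746, p(111)=679903203, p(112)=761002156, p(113)=851376628, p(114)=952050665, p(115)=1064144451, p(116)=1188908248, p(117)=1327710076, p(118)=1482074143, p(119)=1653668665, p(120)=1844349560, p(121)=2056148051, p(122)=2291320912, p(123)=2552338241, p(124)=2841940500, p(125)=3163127352, p(126)=3519222692, p(127)=3913864295, p(128)=4351078600, p(129)=4835271870, p(130)=5371315400, p(131)=5964539504, p(132)=6620830889, p(133)=7346629512, p(134)=8149040695, p(135)=9035836076, p(136)=10015581680, p(137)=11097645016, p(138)=12292341831, p(139)=13610949895, p(140)=15065878135, p(141)=16670689208, p(142)=18440293320, p(143)=20390982757, p(144)=22540654445, p(145)=24908858009, p(146)=27517052599, p(147)=30388671978, p(148)=33549419497, p(149)=37027355200, p(150)=40853235313, p(151)=45060624582, p(152)=49686288421, p(153)=54770336324, p(154)=60356673280, p(155)=66493182097, p(156)=73232243759, p(157)=80630964769, p(158)=88751778802, p(159)=97662728555, p(160)=107438159466, p(161)=118159068427, p(162)=129913904637, p(163)=142798995930, p(164)=156919475295, p(165)=172389800255, p(166)=189334822579, p(167)=207890420102, p(168)=228204732751, p(169)=250438925115, p(170)=274768617130, p(171)=301384802048, p(172)=330495499613, p(173)=362326859895, p(174)=397125074750, p(175)=435157697830, p(176)=476715857290, p(177)=522115831195, p(178)=571701605655, p(179)=625846753120, p(180)=684957390936, p(181)=749474411781, p(182)=819876908323, p(183)=896684817527, p(184)=980462880430, p(185)=1071823774337.
Final step: p(186) = p(185) + p(184) - p(181) - p(179) + p(174) + p(171) - p(164) - p(160) + p(151) + p(146) - p(135) - p(129) + p(116) + p(109) - p(94) - p(86) + p(69) + p(60) - p(41) - p(31) + p(10)
= 1071823774337 + 980462880430 - 749474411781 - 625846753120 + 397125074750 + 301384802048 - 156919475295 - 107438159466 + 45060624582 + 27517052599 - 9035836076 - 4835271870 + 1188908248 + 541946240 - 92669720 - 34262962 + 3554345 + 966467 - 44583 - 6842 + 42
= 1171432692373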